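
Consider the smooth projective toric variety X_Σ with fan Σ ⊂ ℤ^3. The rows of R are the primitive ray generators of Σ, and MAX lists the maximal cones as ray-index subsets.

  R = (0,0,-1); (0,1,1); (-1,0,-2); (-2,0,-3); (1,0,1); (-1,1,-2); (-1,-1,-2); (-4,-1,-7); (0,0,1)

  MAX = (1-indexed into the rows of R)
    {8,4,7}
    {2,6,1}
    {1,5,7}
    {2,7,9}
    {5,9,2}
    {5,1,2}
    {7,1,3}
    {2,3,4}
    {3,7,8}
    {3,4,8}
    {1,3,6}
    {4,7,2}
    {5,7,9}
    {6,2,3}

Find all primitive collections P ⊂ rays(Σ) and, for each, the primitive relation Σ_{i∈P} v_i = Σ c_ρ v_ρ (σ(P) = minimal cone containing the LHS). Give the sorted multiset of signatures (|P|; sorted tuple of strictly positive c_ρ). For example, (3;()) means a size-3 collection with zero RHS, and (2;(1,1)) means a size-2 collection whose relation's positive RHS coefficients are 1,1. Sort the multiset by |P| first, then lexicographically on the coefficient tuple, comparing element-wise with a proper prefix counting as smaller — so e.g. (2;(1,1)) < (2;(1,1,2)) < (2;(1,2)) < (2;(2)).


|primitive collections| = 20. Relations:

  • {1,9}:  v_{1} + v_{9} = 0  →  sig = (2;())
  • {3,5}:  v_{3} + v_{5} = v_{1}  →  sig = (2;(1))
  • {4,5}:  v_{4} + v_{5} = v_{3}  →  sig = (2;(1))
  • {3,9}:  v_{3} + v_{9} = v_{2} + v_{7}  →  sig = (2;(1,1))
  • {6,9}:  v_{6} + v_{9} = v_{2} + v_{3}  →  sig = (2;(1,1))
  • {8,9}:  v_{8} + v_{9} = v_{2} + v_{4} + 2·v_{7}  →  sig = (2;(1,1,2))
  • {5,6}:  v_{5} + v_{6} = 2·v_{1} + v_{2}  →  sig = (2;(1,2))
  • {5,8}:  v_{5} + v_{8} = 2·v_{3} + v_{7}  →  sig = (2;(1,2))
  • {1,8}:  v_{1} + v_{8} = 3·v_{3} + v_{7}  →  sig = (2;(1,3))
  • {4,6}:  v_{4} + v_{6} = v_{2} + 3·v_{3}  →  sig = (2;(1,3))
  • {6,8}:  v_{6} + v_{8} = 3·v_{3} + v_{4}  →  sig = (2;(1,3))
  • {1,4}:  v_{1} + v_{4} = 2·v_{3}  →  sig = (2;(2))
  • {2,8}:  v_{2} + v_{8} = 2·v_{4}  →  sig = (2;(2))
  • {6,7}:  v_{6} + v_{7} = 2·v_{3}  →  sig = (2;(2))
  • {4,9}:  v_{4} + v_{9} = 2·v_{2} + 2·v_{7}  →  sig = (2;(2,2))
  • {2,5,7}:  v_{2} + v_{5} + v_{7} = 0  →  sig = (3;())
  • {1,2,3}:  v_{1} + v_{2} + v_{3} = v_{6}  →  sig = (3;(1))
  • {1,2,7}:  v_{1} + v_{2} + v_{7} = v_{3}  →  sig = (3;(1))
  • {2,3,7}:  v_{2} + v_{3} + v_{7} = v_{4}  →  sig = (3;(1))
  • {3,4,7}:  v_{3} + v_{4} + v_{7} = v_{8}  →  sig = (3;(1))

so the primitive-relation signature multiset is
    |P|=2: 15 collections, coeffs (), (1), (1), (1,1), (1,1), (1,1,2), (1,2), (1,2), (1,3), (1,3), (1,3), (2), (2), (2), (2,2)
    |P|=3: 5 collections, coeffs (), (1), (1), (1), (1)


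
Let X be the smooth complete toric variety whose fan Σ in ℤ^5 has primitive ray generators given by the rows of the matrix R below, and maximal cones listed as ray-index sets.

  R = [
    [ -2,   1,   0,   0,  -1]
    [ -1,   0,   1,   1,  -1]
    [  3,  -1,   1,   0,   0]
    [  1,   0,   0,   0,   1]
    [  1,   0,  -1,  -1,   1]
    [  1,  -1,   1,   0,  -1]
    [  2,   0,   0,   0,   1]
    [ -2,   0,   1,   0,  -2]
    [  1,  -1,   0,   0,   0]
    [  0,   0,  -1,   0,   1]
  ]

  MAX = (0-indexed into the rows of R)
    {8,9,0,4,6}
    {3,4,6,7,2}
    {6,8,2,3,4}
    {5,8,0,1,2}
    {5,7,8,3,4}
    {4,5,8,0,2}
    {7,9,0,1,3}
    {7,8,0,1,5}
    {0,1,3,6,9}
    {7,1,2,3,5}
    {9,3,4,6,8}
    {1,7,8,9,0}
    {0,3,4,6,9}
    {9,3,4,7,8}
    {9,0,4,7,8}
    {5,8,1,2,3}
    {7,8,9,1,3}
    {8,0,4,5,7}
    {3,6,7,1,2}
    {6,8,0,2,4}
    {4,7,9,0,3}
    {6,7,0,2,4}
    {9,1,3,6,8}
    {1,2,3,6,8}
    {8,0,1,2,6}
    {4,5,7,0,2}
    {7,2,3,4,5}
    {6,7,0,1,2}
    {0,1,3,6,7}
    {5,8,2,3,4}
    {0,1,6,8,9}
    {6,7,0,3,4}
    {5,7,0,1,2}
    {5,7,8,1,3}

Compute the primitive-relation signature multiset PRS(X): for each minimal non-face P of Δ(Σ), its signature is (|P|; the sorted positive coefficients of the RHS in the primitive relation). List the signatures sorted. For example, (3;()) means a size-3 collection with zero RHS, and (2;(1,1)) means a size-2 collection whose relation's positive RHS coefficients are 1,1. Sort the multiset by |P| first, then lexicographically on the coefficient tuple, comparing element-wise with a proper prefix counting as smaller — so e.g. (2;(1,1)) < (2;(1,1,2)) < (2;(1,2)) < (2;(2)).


Primitive collections (10):

  P = {1,4}:  v_{1} + v_{4} = 0  →  sig = (2;())
  P = {5,6}:  v_{5} + v_{6} = v_{2}  →  sig = (2;(1))
  P = {5,9}:  v_{5} + v_{9} = v_{8}  →  sig = (2;(1))
  P = {2,9}:  v_{2} + v_{9} = v_{6} + v_{8}  →  sig = (2;(1,1))
  P = {0,3,8}:  v_{0} + v_{3} + v_{8} = 0  →  sig = (3;())
  P = {6,7,9}:  v_{6} + v_{7} + v_{9} = 0  →  sig = (3;())
  P = {6,7,8}:  v_{6} + v_{7} + v_{8} = v_{5}  →  sig = (3;(1))
  P = {0,3,5}:  v_{0} + v_{3} + v_{5} = v_{6} + v_{7}  →  sig = (3;(1,1))
  P = {0,2,3}:  v_{0} + v_{2} + v_{3} = 2·v_{6} + v_{7}  →  sig = (3;(1,2))
  P = {2,7,8}:  v_{2} + v_{7} + v_{8} = 2·v_{5}  →  sig = (3;(2))

so the primitive-relation signature multiset is
    |P|=2: 4 collections, coeffs (), (1), (1), (1,1)
    |P|=3: 6 collections, coeffs (), (), (1), (1,1), (1,2), (2)


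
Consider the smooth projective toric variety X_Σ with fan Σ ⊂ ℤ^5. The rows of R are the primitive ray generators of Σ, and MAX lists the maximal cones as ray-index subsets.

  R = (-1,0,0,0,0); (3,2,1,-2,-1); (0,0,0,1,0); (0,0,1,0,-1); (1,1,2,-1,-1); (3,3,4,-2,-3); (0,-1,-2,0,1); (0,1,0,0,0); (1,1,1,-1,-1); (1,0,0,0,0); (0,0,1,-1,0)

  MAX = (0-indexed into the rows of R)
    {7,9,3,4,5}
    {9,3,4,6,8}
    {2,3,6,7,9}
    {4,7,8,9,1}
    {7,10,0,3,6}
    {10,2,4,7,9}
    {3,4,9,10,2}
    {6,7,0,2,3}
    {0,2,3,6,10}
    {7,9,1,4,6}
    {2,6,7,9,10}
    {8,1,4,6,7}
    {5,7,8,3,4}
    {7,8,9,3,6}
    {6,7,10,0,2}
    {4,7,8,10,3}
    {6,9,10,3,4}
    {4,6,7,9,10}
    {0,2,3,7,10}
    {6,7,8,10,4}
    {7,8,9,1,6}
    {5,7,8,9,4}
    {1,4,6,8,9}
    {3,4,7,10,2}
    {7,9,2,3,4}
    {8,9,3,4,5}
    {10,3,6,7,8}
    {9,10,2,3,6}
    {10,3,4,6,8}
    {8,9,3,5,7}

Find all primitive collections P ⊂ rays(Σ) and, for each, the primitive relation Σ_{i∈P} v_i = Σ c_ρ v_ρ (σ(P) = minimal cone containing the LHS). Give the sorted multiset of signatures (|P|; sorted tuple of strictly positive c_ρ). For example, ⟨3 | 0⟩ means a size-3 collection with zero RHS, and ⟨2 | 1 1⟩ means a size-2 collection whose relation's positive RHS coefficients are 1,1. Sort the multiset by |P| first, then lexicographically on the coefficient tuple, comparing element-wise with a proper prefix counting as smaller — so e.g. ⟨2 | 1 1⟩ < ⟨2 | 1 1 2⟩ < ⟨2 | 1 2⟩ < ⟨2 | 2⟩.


Σ has 20 primitive collections:

  {0,9}:  v_{0} + v_{9} = 0  ⇒ sig = ⟨2 | 0⟩
  {0,4}:  v_{0} + v_{4} = v_{3} + v_{7} + v_{10}  ⇒ sig = ⟨2 | 1 1 1⟩
  {2,8}:  v_{2} + v_{8} = v_{3} + v_{7} + v_{9}  ⇒ sig = ⟨2 | 1 1 1⟩
  {0,1}:  v_{0} + v_{1} = v_{4} + v_{6} + v_{7} + v_{8}  ⇒ sig = ⟨2 | 1 1 1 1⟩
  {0,5}:  v_{0} + v_{5} = v_{3} + v_{4} + v_{7} + v_{8}  ⇒ sig = ⟨2 | 1 1 1 1⟩
  {1,2}:  v_{1} + v_{2} = v_{7} + v_{8} + 2·v_{9}  ⇒ sig = ⟨2 | 1 1 2⟩
  {0,8}:  v_{0} + v_{8} = 2·v_{3} + v_{6} + 2·v_{7} + v_{10}  ⇒ sig = ⟨2 | 1 1 2 2⟩
  {1,5}:  v_{1} + v_{5} = v_{4} + v_{7} + 3·v_{8} + 2·v_{9}  ⇒ sig = ⟨2 | 1 1 2 3⟩
  {1,3}:  v_{1} + v_{3} = 2·v_{8} + v_{9}  ⇒ sig = ⟨2 | 1 2⟩
  {5,6}:  v_{5} + v_{6} = 2·v_{8} + v_{9}  ⇒ sig = ⟨2 | 1 2⟩
  {5,10}:  v_{5} + v_{10} = 2·v_{4} + v_{8}  ⇒ sig = ⟨2 | 1 2⟩
  {2,5}:  v_{2} + v_{5} = 2·v_{3} + v_{4} + 2·v_{7} + 2·v_{9}  ⇒ sig = ⟨2 | 1 2 2 2⟩
  {1,10}:  v_{1} + v_{10} = 3·v_{4} + 2·v_{6} + v_{7}  ⇒ sig = ⟨2 | 1 2 3⟩
  {2,4,6}:  v_{2} + v_{4} + v_{6} = v_{9}  ⇒ sig = ⟨3 | 1⟩
  {8,9,10}:  v_{8} + v_{9} + v_{10} = 2·v_{4} + v_{6}  ⇒ sig = ⟨3 | 1 2⟩
  {3,4,6,7}:  v_{3} + v_{4} + v_{6} + v_{7} = v_{8}  ⇒ sig = ⟨4 | 1⟩
  {3,7,9,10}:  v_{3} + v_{7} + v_{9} + v_{10} = v_{4}  ⇒ sig = ⟨4 | 1⟩
  {2,3,6,7,10}:  v_{2} + v_{3} + v_{6} + v_{7} + v_{10} = 0  ⇒ sig = ⟨5 | 0⟩
  {3,4,7,8,9}:  v_{3} + v_{4} + v_{7} + v_{8} + v_{9} = v_{5}  ⇒ sig = ⟨5 | 1⟩
  {4,6,7,8,9}:  v_{4} + v_{6} + v_{7} + v_{8} + v_{9} = v_{1}  ⇒ sig = ⟨5 | 1⟩

Signatures (|P|; sorted positive RHS coefficients), sorted:
    ⟨2 | 0⟩
    ⟨2 | 1 1 1⟩
    ⟨2 | 1 1 1⟩
    ⟨2 | 1 1 1 1⟩
    ⟨2 | 1 1 1 1⟩
    ⟨2 | 1 1 2⟩
    ⟨2 | 1 1 2 2⟩
    ⟨2 | 1 1 2 3⟩
    ⟨2 | 1 2⟩
    ⟨2 | 1 2⟩
    ⟨2 | 1 2⟩
    ⟨2 | 1 2 2 2⟩
    ⟨2 | 1 2 3⟩
    ⟨3 | 1⟩
    ⟨3 | 1 2⟩
    ⟨4 | 1⟩
    ⟨4 | 1⟩
    ⟨5 | 0⟩
    ⟨5 | 1⟩
    ⟨5 | 1⟩


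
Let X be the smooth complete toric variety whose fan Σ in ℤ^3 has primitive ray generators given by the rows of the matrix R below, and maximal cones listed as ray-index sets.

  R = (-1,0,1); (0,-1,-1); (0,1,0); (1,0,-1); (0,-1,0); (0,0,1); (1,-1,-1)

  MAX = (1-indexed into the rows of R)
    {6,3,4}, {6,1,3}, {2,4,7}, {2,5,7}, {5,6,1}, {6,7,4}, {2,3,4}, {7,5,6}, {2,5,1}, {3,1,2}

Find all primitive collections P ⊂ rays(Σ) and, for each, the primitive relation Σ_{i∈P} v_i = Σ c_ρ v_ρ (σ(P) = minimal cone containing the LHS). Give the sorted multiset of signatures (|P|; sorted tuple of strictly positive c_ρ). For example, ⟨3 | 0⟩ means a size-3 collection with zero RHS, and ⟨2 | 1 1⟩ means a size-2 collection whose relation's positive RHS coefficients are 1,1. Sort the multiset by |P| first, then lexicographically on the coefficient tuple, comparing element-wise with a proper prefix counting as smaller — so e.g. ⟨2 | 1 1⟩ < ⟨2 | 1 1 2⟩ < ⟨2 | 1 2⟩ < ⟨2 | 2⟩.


The 6 primitive collections of Σ (r=7, n=3):

  P={1,4}:  v_{1} + v_{4} = 0  so sig = ⟨2 | 0⟩
  P={3,5}:  v_{3} + v_{5} = 0  so sig = ⟨2 | 0⟩
  P={1,7}:  v_{1} + v_{7} = v_{5}  so sig = ⟨2 | 1⟩
  P={2,6}:  v_{2} + v_{6} = v_{5}  so sig = ⟨2 | 1⟩
  P={3,7}:  v_{3} + v_{7} = v_{4}  so sig = ⟨2 | 1⟩
  P={4,5}:  v_{4} + v_{5} = v_{7}  so sig = ⟨2 | 1⟩

so the primitive-relation signature multiset is
[⟨2 | 0⟩, ⟨2 | 0⟩, ⟨2 | 1⟩, ⟨2 | 1⟩, ⟨2 | 1⟩, ⟨2 | 1⟩]


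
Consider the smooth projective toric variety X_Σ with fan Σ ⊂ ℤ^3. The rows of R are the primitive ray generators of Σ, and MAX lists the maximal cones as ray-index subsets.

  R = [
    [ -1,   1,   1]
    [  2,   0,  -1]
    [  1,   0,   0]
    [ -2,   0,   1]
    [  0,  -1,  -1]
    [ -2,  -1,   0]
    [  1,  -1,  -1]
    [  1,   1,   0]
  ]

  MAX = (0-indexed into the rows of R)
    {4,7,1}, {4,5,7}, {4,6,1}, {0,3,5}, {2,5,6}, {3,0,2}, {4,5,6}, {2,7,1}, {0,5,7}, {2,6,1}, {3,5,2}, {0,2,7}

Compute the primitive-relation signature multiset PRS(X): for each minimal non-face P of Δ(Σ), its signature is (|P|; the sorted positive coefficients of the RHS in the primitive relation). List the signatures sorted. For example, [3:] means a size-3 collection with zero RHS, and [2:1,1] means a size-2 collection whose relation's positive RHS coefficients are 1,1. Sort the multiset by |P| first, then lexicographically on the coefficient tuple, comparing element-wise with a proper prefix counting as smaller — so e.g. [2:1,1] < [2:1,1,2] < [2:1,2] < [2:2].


Primitive collections (12):

  P={0,6}:  v_{0} + v_{6} = 0  so sig = [2:]
  P={1,3}:  v_{1} + v_{3} = 0  so sig = [2:]
  P={0,1}:  v_{0} + v_{1} = v_{7}  so sig = [2:1]
  P={1,5}:  v_{1} + v_{5} = v_{4}  so sig = [2:1]
  P={2,4}:  v_{2} + v_{4} = v_{6}  so sig = [2:1]
  P={3,4}:  v_{3} + v_{4} = v_{5}  so sig = [2:1]
  P={3,7}:  v_{3} + v_{7} = v_{0}  so sig = [2:1]
  P={6,7}:  v_{6} + v_{7} = v_{1}  so sig = [2:1]
  P={0,4}:  v_{0} + v_{4} = v_{5} + v_{7}  so sig = [2:1,1]
  P={3,6}:  v_{3} + v_{6} = v_{2} + v_{5}  so sig = [2:1,1]
  P={2,5,7}:  v_{2} + v_{5} + v_{7} = 0  so sig = [3:]
  P={0,2,5}:  v_{0} + v_{2} + v_{5} = v_{3}  so sig = [3:1]

Hence PRS(X_Σ) =
    |P|=2: 10 collections, coeffs (), (), (1), (1), (1), (1), (1), (1), (1,1), (1,1)
    |P|=3: 2 collections, coeffs (), (1)


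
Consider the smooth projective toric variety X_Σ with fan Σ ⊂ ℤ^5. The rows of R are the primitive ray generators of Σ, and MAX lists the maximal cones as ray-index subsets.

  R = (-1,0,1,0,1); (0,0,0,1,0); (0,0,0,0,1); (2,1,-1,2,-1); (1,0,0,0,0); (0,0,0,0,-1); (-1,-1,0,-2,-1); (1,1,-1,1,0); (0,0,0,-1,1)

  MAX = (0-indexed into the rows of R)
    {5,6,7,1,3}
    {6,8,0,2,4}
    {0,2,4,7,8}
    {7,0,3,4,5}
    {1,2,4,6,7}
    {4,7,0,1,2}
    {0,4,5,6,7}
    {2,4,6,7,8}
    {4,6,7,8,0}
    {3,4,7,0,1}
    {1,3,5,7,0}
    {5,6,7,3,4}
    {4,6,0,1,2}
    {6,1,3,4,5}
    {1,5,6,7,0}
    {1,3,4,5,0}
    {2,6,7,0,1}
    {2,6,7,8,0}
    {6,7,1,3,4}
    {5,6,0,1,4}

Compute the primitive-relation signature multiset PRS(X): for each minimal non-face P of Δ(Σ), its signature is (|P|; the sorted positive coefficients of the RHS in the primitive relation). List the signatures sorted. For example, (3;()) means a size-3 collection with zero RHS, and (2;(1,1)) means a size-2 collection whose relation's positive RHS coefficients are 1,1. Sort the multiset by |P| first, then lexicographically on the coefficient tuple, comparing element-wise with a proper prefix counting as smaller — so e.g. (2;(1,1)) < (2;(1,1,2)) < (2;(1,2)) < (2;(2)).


Δ(Σ) — 9 vertices, 9 min non-faces:

  P = {2,5}:  v_{2} + v_{5} = 0  →  sig = (2;())
  P = {1,8}:  v_{1} + v_{8} = v_{2}  →  sig = (2;(1))
  P = {3,8}:  v_{3} + v_{8} = v_{4} + v_{7}  →  sig = (2;(1,1))
  P = {2,3}:  v_{2} + v_{3} = v_{1} + v_{4} + v_{7}  →  sig = (2;(1,1,1))
  P = {5,8}:  v_{5} + v_{8} = v_{0} + v_{4} + v_{6} + v_{7}  →  sig = (2;(1,1,1,1))
  P = {0,3,6}:  v_{0} + v_{3} + v_{6} = v_{5}  →  sig = (3;(1))
  P = {1,4,5,7}:  v_{1} + v_{4} + v_{5} + v_{7} = v_{3}  →  sig = (4;(1))
  P = {0,1,4,6,7}:  v_{0} + v_{1} + v_{4} + v_{6} + v_{7} = 0  →  sig = (5;())
  P = {0,2,4,6,7}:  v_{0} + v_{2} + v_{4} + v_{6} + v_{7} = v_{8}  →  sig = (5;(1))

so the primitive-relation signature multiset is
[(2;()), (2;(1)), (2;(1,1)), (2;(1,1,1)), (2;(1,1,1,1)), (3;(1)), (4;(1)), (5;()), (5;(1))]


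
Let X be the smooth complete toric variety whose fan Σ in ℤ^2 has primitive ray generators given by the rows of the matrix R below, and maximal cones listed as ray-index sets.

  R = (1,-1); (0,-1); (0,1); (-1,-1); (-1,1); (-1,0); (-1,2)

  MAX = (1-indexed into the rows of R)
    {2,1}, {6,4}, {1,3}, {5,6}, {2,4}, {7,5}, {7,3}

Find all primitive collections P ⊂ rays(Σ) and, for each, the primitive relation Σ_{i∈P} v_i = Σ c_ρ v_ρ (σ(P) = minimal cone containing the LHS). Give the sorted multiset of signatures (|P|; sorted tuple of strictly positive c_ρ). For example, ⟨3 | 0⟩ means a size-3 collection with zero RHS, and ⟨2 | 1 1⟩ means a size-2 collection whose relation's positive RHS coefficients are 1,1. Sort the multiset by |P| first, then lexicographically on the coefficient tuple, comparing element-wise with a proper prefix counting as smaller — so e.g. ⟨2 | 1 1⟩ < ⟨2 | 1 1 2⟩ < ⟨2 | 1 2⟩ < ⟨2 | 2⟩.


The 14 primitive collections of Σ (r=7, n=2):

  P={1,5}:  v_{1} + v_{5} = 0  →  sig = ⟨2 | 0⟩
  P={2,3}:  v_{2} + v_{3} = 0  →  sig = ⟨2 | 0⟩
  P={1,6}:  v_{1} + v_{6} = v_{2}  →  sig = ⟨2 | 1⟩
  P={1,7}:  v_{1} + v_{7} = v_{3}  →  sig = ⟨2 | 1⟩
  P={2,5}:  v_{2} + v_{5} = v_{6}  →  sig = ⟨2 | 1⟩
  P={2,6}:  v_{2} + v_{6} = v_{4}  →  sig = ⟨2 | 1⟩
  P={2,7}:  v_{2} + v_{7} = v_{5}  →  sig = ⟨2 | 1⟩
  P={3,4}:  v_{3} + v_{4} = v_{6}  →  sig = ⟨2 | 1⟩
  P={3,5}:  v_{3} + v_{5} = v_{7}  →  sig = ⟨2 | 1⟩
  P={3,6}:  v_{3} + v_{6} = v_{5}  →  sig = ⟨2 | 1⟩
  P={4,7}:  v_{4} + v_{7} = v_{5} + v_{6}  →  sig = ⟨2 | 1 1⟩
  P={1,4}:  v_{1} + v_{4} = 2·v_{2}  →  sig = ⟨2 | 2⟩
  P={4,5}:  v_{4} + v_{5} = 2·v_{6}  →  sig = ⟨2 | 2⟩
  P={6,7}:  v_{6} + v_{7} = 2·v_{5}  →  sig = ⟨2 | 2⟩

so the primitive-relation signature multiset is
{ ⟨2 | 0⟩ ×2,  ⟨2 | 1⟩ ×8,  ⟨2 | 1 1⟩,  ⟨2 | 2⟩ ×3 }


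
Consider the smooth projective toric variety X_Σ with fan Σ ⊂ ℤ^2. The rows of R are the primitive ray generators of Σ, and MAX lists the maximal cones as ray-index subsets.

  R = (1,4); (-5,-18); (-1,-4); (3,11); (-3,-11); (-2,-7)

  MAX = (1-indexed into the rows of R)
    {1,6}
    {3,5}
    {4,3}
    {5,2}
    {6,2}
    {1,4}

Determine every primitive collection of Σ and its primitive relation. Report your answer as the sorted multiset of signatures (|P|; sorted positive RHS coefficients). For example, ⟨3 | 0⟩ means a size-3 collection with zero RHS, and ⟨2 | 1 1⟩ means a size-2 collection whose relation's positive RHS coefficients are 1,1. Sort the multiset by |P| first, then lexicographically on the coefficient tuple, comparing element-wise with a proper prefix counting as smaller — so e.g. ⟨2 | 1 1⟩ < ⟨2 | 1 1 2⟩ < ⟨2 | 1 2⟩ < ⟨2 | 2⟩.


|primitive collections| = 9. Relations:

  P = {1,3}:  v_{1} + v_{3} = 0  ⟹  sig = ⟨2 | 0⟩
  P = {4,5}:  v_{4} + v_{5} = 0  ⟹  sig = ⟨2 | 0⟩
  P = {1,5}:  v_{1} + v_{5} = v_{6}  ⟹  sig = ⟨2 | 1⟩
  P = {2,4}:  v_{2} + v_{4} = v_{6}  ⟹  sig = ⟨2 | 1⟩
  P = {3,6}:  v_{3} + v_{6} = v_{5}  ⟹  sig = ⟨2 | 1⟩
  P = {4,6}:  v_{4} + v_{6} = v_{1}  ⟹  sig = ⟨2 | 1⟩
  P = {5,6}:  v_{5} + v_{6} = v_{2}  ⟹  sig = ⟨2 | 1⟩
  P = {1,2}:  v_{1} + v_{2} = 2·v_{6}  ⟹  sig = ⟨2 | 2⟩
  P = {2,3}:  v_{2} + v_{3} = 2·v_{5}  ⟹  sig = ⟨2 | 2⟩

so the primitive-relation signature multiset is
    ⟨2 | 0⟩
    ⟨2 | 0⟩
    ⟨2 | 1⟩
    ⟨2 | 1⟩
    ⟨2 | 1⟩
    ⟨2 | 1⟩
    ⟨2 | 1⟩
    ⟨2 | 2⟩
    ⟨2 | 2⟩


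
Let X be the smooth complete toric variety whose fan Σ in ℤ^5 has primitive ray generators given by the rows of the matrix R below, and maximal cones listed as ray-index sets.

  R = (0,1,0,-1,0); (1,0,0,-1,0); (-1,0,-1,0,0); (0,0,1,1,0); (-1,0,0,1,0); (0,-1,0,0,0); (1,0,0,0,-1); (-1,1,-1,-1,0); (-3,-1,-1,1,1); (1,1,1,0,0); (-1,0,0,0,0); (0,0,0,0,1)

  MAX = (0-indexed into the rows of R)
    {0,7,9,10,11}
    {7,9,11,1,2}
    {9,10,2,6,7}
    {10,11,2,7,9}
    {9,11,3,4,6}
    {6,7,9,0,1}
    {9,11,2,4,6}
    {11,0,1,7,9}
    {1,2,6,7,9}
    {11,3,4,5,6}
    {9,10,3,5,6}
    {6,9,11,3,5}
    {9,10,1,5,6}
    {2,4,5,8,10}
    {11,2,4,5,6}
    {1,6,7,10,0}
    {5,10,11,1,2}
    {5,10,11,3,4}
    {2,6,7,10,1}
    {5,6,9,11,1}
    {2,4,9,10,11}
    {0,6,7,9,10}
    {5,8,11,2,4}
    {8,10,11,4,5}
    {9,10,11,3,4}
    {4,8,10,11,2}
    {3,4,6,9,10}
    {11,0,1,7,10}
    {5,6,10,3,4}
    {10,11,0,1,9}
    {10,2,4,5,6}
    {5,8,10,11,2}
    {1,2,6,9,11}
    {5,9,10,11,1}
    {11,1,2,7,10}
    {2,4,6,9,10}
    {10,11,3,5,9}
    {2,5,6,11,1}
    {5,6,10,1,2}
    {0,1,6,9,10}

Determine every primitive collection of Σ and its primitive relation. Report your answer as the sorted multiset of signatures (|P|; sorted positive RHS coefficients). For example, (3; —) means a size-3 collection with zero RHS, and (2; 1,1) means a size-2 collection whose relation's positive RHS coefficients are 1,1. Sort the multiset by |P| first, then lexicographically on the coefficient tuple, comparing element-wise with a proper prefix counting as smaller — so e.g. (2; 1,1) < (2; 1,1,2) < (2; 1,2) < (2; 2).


Δ(Σ) — 12 vertices, 24 min non-faces:

  {1,4}:  v_{1} + v_{4} = 0  so sig = (2; —)
  {0,2}:  v_{0} + v_{2} = v_{7}  so sig = (2; 1)
  {2,3}:  v_{2} + v_{3} = v_{4}  so sig = (2; 1)
  {0,3}:  v_{0} + v_{3} = v_{9} + v_{10}  so sig = (2; 1,1)
  {0,5}:  v_{0} + v_{5} = v_{1} + v_{10}  so sig = (2; 1,1)
  {1,3}:  v_{1} + v_{3} = v_{5} + v_{9}  so sig = (2; 1,1)
  {0,4}:  v_{0} + v_{4} = v_{2} + v_{9} + v_{10}  so sig = (2; 1,1,1)
  {3,7}:  v_{3} + v_{7} = v_{2} + v_{9} + v_{10}  so sig = (2; 1,1,1)
  {5,7}:  v_{5} + v_{7} = v_{1} + v_{2} + v_{10}  so sig = (2; 1,1,1)
  {6,8}:  v_{6} + v_{8} = v_{2} + v_{4} + v_{5}  so sig = (2; 1,1,1)
  {8,9}:  v_{8} + v_{9} = v_{4} + v_{10} + v_{11}  so sig = (2; 1,1,1)
  {1,8}:  v_{1} + v_{8} = v_{2} + v_{5} + v_{10} + v_{11}  so sig = (2; 1,1,1,1)
  {3,8}:  v_{3} + v_{8} = 2·v_{4} + v_{5} + v_{10} + v_{11}  so sig = (2; 1,1,1,2)
  {0,8}:  v_{0} + v_{8} = v_{2} + 2·v_{10} + v_{11}  so sig = (2; 1,1,2)
  {4,7}:  v_{4} + v_{7} = 2·v_{2} + v_{9} + v_{10}  so sig = (2; 1,1,2)
  {7,8}:  v_{7} + v_{8} = 2·v_{2} + 2·v_{10} + v_{11}  so sig = (2; 1,2,2)
  {2,5,9}:  v_{2} + v_{5} + v_{9} = 0  so sig = (3; —)
  {6,10,11}:  v_{6} + v_{10} + v_{11} = 0  so sig = (3; —)
  {4,5,9}:  v_{4} + v_{5} + v_{9} = v_{3}  so sig = (3; 1)
  {0,6,11}:  v_{0} + v_{6} + v_{11} = v_{1} + v_{2} + v_{9}  so sig = (3; 1,1,1)
  {6,7,11}:  v_{6} + v_{7} + v_{11} = v_{1} + 2·v_{2} + v_{9}  so sig = (3; 1,1,2)
  {1,2,9,10}:  v_{1} + v_{2} + v_{9} + v_{10} = v_{0}  so sig = (4; 1)
  {1,7,9,10}:  v_{1} + v_{7} + v_{9} + v_{10} = 2·v_{0}  so sig = (4; 2)
  {2,4,5,10,11}:  v_{2} + v_{4} + v_{5} + v_{10} + v_{11} = v_{8}  so sig = (5; 1)

Sorted signature multiset PRS(X):
    |P|=2: 16 collections, coeffs (), (1), (1), (1,1), (1,1), (1,1), (1,1,1), (1,1,1), (1,1,1), (1,1,1), (1,1,1), (1,1,1,1), (1,1,1,2), (1,1,2), (1,1,2), (1,2,2)
    |P|=3: 5 collections, coeffs (), (), (1), (1,1,1), (1,1,2)
    |P|=4: 2 collections, coeffs (1), (2)
    |P|=5: 1 collection, coeffs (1)


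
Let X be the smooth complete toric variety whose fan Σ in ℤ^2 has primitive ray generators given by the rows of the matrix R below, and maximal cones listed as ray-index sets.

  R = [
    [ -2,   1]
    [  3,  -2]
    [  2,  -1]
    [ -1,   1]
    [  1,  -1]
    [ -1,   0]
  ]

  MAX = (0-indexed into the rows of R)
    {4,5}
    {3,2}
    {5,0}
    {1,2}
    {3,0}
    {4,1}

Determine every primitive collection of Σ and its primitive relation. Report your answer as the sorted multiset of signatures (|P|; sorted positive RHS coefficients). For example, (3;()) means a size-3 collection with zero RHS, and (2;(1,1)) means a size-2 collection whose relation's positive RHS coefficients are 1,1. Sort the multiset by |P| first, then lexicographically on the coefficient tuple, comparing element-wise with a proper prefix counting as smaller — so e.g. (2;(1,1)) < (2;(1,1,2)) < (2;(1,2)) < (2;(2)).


Primitive collections (9):

  • {0,2}:  v_{0} + v_{2} = 0  ⇒ sig = (2;())
  • {3,4}:  v_{3} + v_{4} = 0  ⇒ sig = (2;())
  • {0,1}:  v_{0} + v_{1} = v_{4}  ⇒ sig = (2;(1))
  • {0,4}:  v_{0} + v_{4} = v_{5}  ⇒ sig = (2;(1))
  • {1,3}:  v_{1} + v_{3} = v_{2}  ⇒ sig = (2;(1))
  • {2,4}:  v_{2} + v_{4} = v_{1}  ⇒ sig = (2;(1))
  • {2,5}:  v_{2} + v_{5} = v_{4}  ⇒ sig = (2;(1))
  • {3,5}:  v_{3} + v_{5} = v_{0}  ⇒ sig = (2;(1))
  • {1,5}:  v_{1} + v_{5} = 2·v_{4}  ⇒ sig = (2;(2))

so the primitive-relation signature multiset is
[(2;()), (2;()), (2;(1)), (2;(1)), (2;(1)), (2;(1)), (2;(1)), (2;(1)), (2;(2))]


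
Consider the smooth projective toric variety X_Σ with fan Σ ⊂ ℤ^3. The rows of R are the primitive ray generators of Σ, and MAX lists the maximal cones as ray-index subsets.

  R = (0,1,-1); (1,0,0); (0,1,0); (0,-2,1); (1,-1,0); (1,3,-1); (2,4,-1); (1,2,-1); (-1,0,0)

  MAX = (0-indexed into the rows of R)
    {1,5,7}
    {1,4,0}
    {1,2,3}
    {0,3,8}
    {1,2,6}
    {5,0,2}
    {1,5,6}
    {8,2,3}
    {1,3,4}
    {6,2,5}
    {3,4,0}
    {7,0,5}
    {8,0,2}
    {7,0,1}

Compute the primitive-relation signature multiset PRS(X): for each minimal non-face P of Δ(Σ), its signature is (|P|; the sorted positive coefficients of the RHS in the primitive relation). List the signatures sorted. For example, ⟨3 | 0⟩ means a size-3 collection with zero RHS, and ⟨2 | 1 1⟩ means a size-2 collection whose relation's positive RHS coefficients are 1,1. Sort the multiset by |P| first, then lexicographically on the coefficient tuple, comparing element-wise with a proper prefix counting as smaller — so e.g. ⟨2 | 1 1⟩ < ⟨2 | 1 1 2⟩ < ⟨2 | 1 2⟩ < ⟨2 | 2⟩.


Δ(Σ) — 9 vertices, 20 min non-faces:

  {1,8}:  v_{1} + v_{8} = 0  →  sig = ⟨2 | 0⟩
  {2,4}:  v_{2} + v_{4} = v_{1}  →  sig = ⟨2 | 1⟩
  {2,7}:  v_{2} + v_{7} = v_{5}  →  sig = ⟨2 | 1⟩
  {3,7}:  v_{3} + v_{7} = v_{1}  →  sig = ⟨2 | 1⟩
  {0,6}:  v_{0} + v_{6} = v_{5} + v_{7}  →  sig = ⟨2 | 1 1⟩
  {3,5}:  v_{3} + v_{5} = v_{1} + v_{2}  →  sig = ⟨2 | 1 1⟩
  {4,5}:  v_{4} + v_{5} = v_{1} + v_{7}  →  sig = ⟨2 | 1 1⟩
  {4,8}:  v_{4} + v_{8} = v_{0} + v_{3}  →  sig = ⟨2 | 1 1⟩
  {6,8}:  v_{6} + v_{8} = v_{2} + v_{5}  →  sig = ⟨2 | 1 1⟩
  {7,8}:  v_{7} + v_{8} = v_{0} + v_{2}  →  sig = ⟨2 | 1 1⟩
  {4,6}:  v_{4} + v_{6} = 2·v_{1} + v_{5}  →  sig = ⟨2 | 1 2⟩
  {4,7}:  v_{4} + v_{7} = v_{0} + 2·v_{1}  →  sig = ⟨2 | 1 2⟩
  {5,8}:  v_{5} + v_{8} = v_{0} + 2·v_{2}  →  sig = ⟨2 | 1 2⟩
  {6,7}:  v_{6} + v_{7} = v_{1} + 2·v_{5}  →  sig = ⟨2 | 1 2⟩
  {3,6}:  v_{3} + v_{6} = 2·v_{1} + 2·v_{2}  →  sig = ⟨2 | 2 2⟩
  {0,2,3}:  v_{0} + v_{2} + v_{3} = 0  →  sig = ⟨3 | 0⟩
  {0,1,2}:  v_{0} + v_{1} + v_{2} = v_{7}  →  sig = ⟨3 | 1⟩
  {0,1,3}:  v_{0} + v_{1} + v_{3} = v_{4}  →  sig = ⟨3 | 1⟩
  {1,2,5}:  v_{1} + v_{2} + v_{5} = v_{6}  →  sig = ⟨3 | 1⟩
  {0,1,5}:  v_{0} + v_{1} + v_{5} = 2·v_{7}  →  sig = ⟨3 | 2⟩

Hence PRS(X_Σ) =
    ⟨2 | 0⟩
    ⟨2 | 1⟩
    ⟨2 | 1⟩
    ⟨2 | 1⟩
    ⟨2 | 1 1⟩
    ⟨2 | 1 1⟩
    ⟨2 | 1 1⟩
    ⟨2 | 1 1⟩
    ⟨2 | 1 1⟩
    ⟨2 | 1 1⟩
    ⟨2 | 1 2⟩
    ⟨2 | 1 2⟩
    ⟨2 | 1 2⟩
    ⟨2 | 1 2⟩
    ⟨2 | 2 2⟩
    ⟨3 | 0⟩
    ⟨3 | 1⟩
    ⟨3 | 1⟩
    ⟨3 | 1⟩
    ⟨3 | 2⟩


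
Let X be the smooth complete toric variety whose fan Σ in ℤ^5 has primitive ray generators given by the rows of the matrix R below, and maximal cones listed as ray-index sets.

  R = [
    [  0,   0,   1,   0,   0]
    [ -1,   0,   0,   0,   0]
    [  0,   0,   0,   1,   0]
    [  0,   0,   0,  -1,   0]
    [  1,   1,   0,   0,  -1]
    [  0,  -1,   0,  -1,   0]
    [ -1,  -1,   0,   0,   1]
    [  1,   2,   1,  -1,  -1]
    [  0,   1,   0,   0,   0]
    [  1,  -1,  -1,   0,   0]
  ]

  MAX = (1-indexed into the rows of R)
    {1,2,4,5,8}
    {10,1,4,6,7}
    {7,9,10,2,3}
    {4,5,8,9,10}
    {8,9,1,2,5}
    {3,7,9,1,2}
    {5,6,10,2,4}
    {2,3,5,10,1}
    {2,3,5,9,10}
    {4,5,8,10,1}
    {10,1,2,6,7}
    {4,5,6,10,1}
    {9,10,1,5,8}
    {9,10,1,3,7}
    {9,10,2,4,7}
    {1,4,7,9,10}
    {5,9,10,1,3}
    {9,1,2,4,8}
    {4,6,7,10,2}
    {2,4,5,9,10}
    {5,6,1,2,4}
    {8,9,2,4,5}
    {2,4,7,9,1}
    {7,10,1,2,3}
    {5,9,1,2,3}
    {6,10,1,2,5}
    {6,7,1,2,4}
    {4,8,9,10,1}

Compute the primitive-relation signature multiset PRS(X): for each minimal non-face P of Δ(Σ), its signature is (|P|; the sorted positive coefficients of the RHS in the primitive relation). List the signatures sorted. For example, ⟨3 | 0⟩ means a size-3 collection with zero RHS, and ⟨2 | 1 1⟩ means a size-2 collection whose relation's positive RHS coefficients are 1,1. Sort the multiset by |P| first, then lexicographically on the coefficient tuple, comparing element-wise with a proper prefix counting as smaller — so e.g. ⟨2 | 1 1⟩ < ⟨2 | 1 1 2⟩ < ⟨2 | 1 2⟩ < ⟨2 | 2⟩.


|primitive collections| = 11. Relations:

  • {3,4}:  v_{3} + v_{4} = 0 ; sig = ⟨2 | 0⟩
  • {5,7}:  v_{5} + v_{7} = 0 ; sig = ⟨2 | 0⟩
  • {6,9}:  v_{6} + v_{9} = v_{4} ; sig = ⟨2 | 1⟩
  • {3,6}:  v_{3} + v_{6} = v_{1} + v_{2} + v_{10} ; sig = ⟨2 | 1 1 1⟩
  • {3,8}:  v_{3} + v_{8} = v_{1} + v_{5} + v_{9} ; sig = ⟨2 | 1 1 1⟩
  • {7,8}:  v_{7} + v_{8} = v_{1} + v_{4} + v_{9} ; sig = ⟨2 | 1 1 1⟩
  • {6,8}:  v_{6} + v_{8} = v_{1} + 2·v_{4} + v_{5} ; sig = ⟨2 | 1 1 2⟩
  • {2,8,10}:  v_{2} + v_{8} + v_{10} = v_{4} + v_{5} ; sig = ⟨3 | 1 1⟩
  • {1,2,9,10}:  v_{1} + v_{2} + v_{9} + v_{10} = 0 ; sig = ⟨4 | 0⟩
  • {1,2,4,10}:  v_{1} + v_{2} + v_{4} + v_{10} = v_{6} ; sig = ⟨4 | 1⟩
  • {1,4,5,9}:  v_{1} + v_{4} + v_{5} + v_{9} = v_{8} ; sig = ⟨4 | 1⟩

Sorted signature multiset PRS(X):
{ ⟨2 | 0⟩ ×2,  ⟨2 | 1⟩,  ⟨2 | 1 1 1⟩ ×3,  ⟨2 | 1 1 2⟩,  ⟨3 | 1 1⟩,  ⟨4 | 0⟩,  ⟨4 | 1⟩ ×2 }


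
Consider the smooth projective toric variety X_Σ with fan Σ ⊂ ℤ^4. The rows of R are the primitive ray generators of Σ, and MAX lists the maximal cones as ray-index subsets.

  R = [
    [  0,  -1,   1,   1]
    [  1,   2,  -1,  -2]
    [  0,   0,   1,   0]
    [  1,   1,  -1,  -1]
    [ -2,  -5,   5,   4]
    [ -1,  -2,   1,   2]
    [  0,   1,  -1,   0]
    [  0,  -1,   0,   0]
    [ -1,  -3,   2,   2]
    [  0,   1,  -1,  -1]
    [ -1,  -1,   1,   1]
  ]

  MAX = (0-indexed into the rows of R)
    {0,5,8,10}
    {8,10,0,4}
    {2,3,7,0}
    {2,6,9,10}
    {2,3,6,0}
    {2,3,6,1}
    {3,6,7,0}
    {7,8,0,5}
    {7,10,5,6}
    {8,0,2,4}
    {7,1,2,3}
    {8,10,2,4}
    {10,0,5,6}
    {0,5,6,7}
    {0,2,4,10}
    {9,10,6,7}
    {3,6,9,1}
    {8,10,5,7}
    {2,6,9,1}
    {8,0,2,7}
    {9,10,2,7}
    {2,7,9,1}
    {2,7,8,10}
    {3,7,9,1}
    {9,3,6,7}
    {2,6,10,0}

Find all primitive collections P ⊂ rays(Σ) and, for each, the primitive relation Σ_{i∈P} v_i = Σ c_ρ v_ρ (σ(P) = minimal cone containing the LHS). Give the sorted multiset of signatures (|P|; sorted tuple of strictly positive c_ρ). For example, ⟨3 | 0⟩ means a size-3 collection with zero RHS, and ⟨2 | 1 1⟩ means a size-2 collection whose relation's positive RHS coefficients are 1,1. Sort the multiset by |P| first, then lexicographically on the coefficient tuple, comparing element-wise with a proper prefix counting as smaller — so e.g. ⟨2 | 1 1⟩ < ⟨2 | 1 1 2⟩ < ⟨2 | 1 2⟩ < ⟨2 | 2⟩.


23 minimal non-faces of Δ(Σ) (on 11 rays):

  • {0,9}:  v_{0} + v_{9} = 0  ⟹  sig = ⟨2 | 0⟩
  • {1,5}:  v_{1} + v_{5} = 0  ⟹  sig = ⟨2 | 0⟩
  • {3,10}:  v_{3} + v_{10} = 0  ⟹  sig = ⟨2 | 0⟩
  • {6,8}:  v_{6} + v_{8} = v_{5}  ⟹  sig = ⟨2 | 1⟩
  • {0,1}:  v_{0} + v_{1} = v_{2} + v_{3}  ⟹  sig = ⟨2 | 1 1⟩
  • {1,8}:  v_{1} + v_{8} = v_{2} + v_{7}  ⟹  sig = ⟨2 | 1 1⟩
  • {1,10}:  v_{1} + v_{10} = v_{2} + v_{9}  ⟹  sig = ⟨2 | 1 1⟩
  • {2,5}:  v_{2} + v_{5} = v_{0} + v_{10}  ⟹  sig = ⟨2 | 1 1⟩
  • {3,8}:  v_{3} + v_{8} = v_{0} + v_{7}  ⟹  sig = ⟨2 | 1 1⟩
  • {8,9}:  v_{8} + v_{9} = v_{7} + v_{10}  ⟹  sig = ⟨2 | 1 1⟩
  • {3,4}:  v_{3} + v_{4} = v_{0} + v_{2} + v_{8}  ⟹  sig = ⟨2 | 1 1 1⟩
  • {3,5}:  v_{3} + v_{5} = v_{0} + v_{6} + v_{7}  ⟹  sig = ⟨2 | 1 1 1⟩
  • {4,9}:  v_{4} + v_{9} = v_{2} + v_{8} + v_{10}  ⟹  sig = ⟨2 | 1 1 1⟩
  • {5,9}:  v_{5} + v_{9} = v_{6} + v_{7} + v_{10}  ⟹  sig = ⟨2 | 1 1 1⟩
  • {1,4}:  v_{1} + v_{4} = 2·v_{2} + v_{8}  ⟹  sig = ⟨2 | 1 2⟩
  • {4,7}:  v_{4} + v_{7} = v_{2} + 2·v_{8}  ⟹  sig = ⟨2 | 1 2⟩
  • {4,5}:  v_{4} + v_{5} = 2·v_{0} + v_{8} + 2·v_{10}  ⟹  sig = ⟨2 | 1 2 2⟩
  • {4,6}:  v_{4} + v_{6} = 2·v_{0} + 2·v_{10}  ⟹  sig = ⟨2 | 2 2⟩
  • {2,6,7}:  v_{2} + v_{6} + v_{7} = 0  ⟹  sig = ⟨3 | 0⟩
  • {0,7,10}:  v_{0} + v_{7} + v_{10} = v_{8}  ⟹  sig = ⟨3 | 1⟩
  • {2,3,9}:  v_{2} + v_{3} + v_{9} = v_{1}  ⟹  sig = ⟨3 | 1⟩
  • {1,6,7}:  v_{1} + v_{6} + v_{7} = v_{3} + v_{9}  ⟹  sig = ⟨3 | 1 1⟩
  • {0,2,8,10}:  v_{0} + v_{2} + v_{8} + v_{10} = v_{4}  ⟹  sig = ⟨4 | 1⟩

Signatures (|P|; sorted positive RHS coefficients), sorted:
    ⟨2 | 0⟩
    ⟨2 | 0⟩
    ⟨2 | 0⟩
    ⟨2 | 1⟩
    ⟨2 | 1 1⟩
    ⟨2 | 1 1⟩
    ⟨2 | 1 1⟩
    ⟨2 | 1 1⟩
    ⟨2 | 1 1⟩
    ⟨2 | 1 1⟩
    ⟨2 | 1 1 1⟩
    ⟨2 | 1 1 1⟩
    ⟨2 | 1 1 1⟩
    ⟨2 | 1 1 1⟩
    ⟨2 | 1 2⟩
    ⟨2 | 1 2⟩
    ⟨2 | 1 2 2⟩
    ⟨2 | 2 2⟩
    ⟨3 | 0⟩
    ⟨3 | 1⟩
    ⟨3 | 1⟩
    ⟨3 | 1 1⟩
    ⟨4 | 1⟩


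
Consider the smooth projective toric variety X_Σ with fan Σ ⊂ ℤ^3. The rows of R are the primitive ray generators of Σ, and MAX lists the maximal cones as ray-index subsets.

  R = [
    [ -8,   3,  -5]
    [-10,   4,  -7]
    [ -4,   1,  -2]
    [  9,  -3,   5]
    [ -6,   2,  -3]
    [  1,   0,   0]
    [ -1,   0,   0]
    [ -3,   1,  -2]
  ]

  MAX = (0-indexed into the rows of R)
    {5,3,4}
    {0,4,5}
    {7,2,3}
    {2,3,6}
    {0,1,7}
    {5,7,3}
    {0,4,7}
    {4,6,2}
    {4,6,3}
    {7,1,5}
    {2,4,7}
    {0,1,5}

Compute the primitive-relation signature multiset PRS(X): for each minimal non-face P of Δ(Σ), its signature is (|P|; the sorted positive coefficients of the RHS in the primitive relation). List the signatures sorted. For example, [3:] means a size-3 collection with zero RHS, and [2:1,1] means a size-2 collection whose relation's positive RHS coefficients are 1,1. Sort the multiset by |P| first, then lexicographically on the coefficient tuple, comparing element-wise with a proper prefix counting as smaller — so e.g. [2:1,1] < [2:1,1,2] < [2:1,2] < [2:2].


Minimal non-faces — 14 found among 8 rays, 12 max cones:

  {5,6}:  v_{5} + v_{6} = 0 ; sig = [2:]
  {0,3}:  v_{0} + v_{3} = v_{5} ; sig = [2:1]
  {2,5}:  v_{2} + v_{5} = v_{7} ; sig = [2:1]
  {6,7}:  v_{6} + v_{7} = v_{2} ; sig = [2:1]
  {0,6}:  v_{0} + v_{6} = v_{4} + v_{7} ; sig = [2:1,1]
  {1,6}:  v_{1} + v_{6} = v_{0} + v_{7} ; sig = [2:1,1]
  {0,2}:  v_{0} + v_{2} = v_{4} + 2·v_{7} ; sig = [2:1,2]
  {1,2}:  v_{1} + v_{2} = v_{0} + 2·v_{7} ; sig = [2:1,2]
  {1,3}:  v_{1} + v_{3} = 2·v_{5} + v_{7} ; sig = [2:1,2]
  {1,4}:  v_{1} + v_{4} = 2·v_{0} ; sig = [2:2]
  {3,4,7}:  v_{3} + v_{4} + v_{7} = 0 ; sig = [3:]
  {0,5,7}:  v_{0} + v_{5} + v_{7} = v_{1} ; sig = [3:1]
  {2,3,4}:  v_{2} + v_{3} + v_{4} = v_{6} ; sig = [3:1]
  {4,5,7}:  v_{4} + v_{5} + v_{7} = v_{0} ; sig = [3:1]

so the primitive-relation signature multiset is
{ [2:],  [2:1] ×3,  [2:1,1] ×2,  [2:1,2] ×3,  [2:2],  [3:],  [3:1] ×3 }


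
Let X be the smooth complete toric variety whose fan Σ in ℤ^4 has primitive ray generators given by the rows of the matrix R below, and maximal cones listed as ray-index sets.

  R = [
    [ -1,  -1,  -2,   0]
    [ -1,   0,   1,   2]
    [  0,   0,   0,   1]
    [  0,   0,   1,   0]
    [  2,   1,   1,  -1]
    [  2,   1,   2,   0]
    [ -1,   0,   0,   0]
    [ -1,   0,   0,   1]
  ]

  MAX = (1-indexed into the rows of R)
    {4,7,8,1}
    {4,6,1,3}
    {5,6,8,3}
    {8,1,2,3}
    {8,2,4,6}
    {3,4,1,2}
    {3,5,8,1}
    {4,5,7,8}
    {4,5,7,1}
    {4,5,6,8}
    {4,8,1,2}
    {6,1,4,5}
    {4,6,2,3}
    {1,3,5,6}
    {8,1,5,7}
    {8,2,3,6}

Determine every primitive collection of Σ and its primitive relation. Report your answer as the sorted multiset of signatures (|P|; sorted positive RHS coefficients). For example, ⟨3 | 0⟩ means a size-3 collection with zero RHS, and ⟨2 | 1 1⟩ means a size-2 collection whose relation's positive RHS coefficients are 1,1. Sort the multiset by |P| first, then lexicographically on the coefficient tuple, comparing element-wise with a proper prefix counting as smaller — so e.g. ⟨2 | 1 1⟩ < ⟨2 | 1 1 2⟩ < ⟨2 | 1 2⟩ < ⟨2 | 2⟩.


|primitive collections| = 9. Relations:

  P={3,7}:  v_{3} + v_{7} = v_{8}  ⟹  sig = ⟨2 | 1⟩
  P={2,5}:  v_{2} + v_{5} = v_{6} + v_{8}  ⟹  sig = ⟨2 | 1 1⟩
  P={6,7}:  v_{6} + v_{7} = v_{4} + v_{5} + v_{8}  ⟹  sig = ⟨2 | 1 1 1⟩
  P={2,7}:  v_{2} + v_{7} = v_{4} + 2·v_{8}  ⟹  sig = ⟨2 | 1 2⟩
  P={1,6,8}:  v_{1} + v_{6} + v_{8} = v_{3}  ⟹  sig = ⟨3 | 1⟩
  P={3,4,5}:  v_{3} + v_{4} + v_{5} = v_{6}  ⟹  sig = ⟨3 | 1⟩
  P={3,4,8}:  v_{3} + v_{4} + v_{8} = v_{2}  ⟹  sig = ⟨3 | 1⟩
  P={1,2,6}:  v_{1} + v_{2} + v_{6} = 2·v_{3} + v_{4}  ⟹  sig = ⟨3 | 1 2⟩
  P={1,4,5,8}:  v_{1} + v_{4} + v_{5} + v_{8} = 0  ⟹  sig = ⟨4 | 0⟩

Sorted signature multiset PRS(X):
    |P|=2: 4 collections, coeffs (1), (1,1), (1,1,1), (1,2)
    |P|=3: 4 collections, coeffs (1), (1), (1), (1,2)
    |P|=4: 1 collection, coeffs ()


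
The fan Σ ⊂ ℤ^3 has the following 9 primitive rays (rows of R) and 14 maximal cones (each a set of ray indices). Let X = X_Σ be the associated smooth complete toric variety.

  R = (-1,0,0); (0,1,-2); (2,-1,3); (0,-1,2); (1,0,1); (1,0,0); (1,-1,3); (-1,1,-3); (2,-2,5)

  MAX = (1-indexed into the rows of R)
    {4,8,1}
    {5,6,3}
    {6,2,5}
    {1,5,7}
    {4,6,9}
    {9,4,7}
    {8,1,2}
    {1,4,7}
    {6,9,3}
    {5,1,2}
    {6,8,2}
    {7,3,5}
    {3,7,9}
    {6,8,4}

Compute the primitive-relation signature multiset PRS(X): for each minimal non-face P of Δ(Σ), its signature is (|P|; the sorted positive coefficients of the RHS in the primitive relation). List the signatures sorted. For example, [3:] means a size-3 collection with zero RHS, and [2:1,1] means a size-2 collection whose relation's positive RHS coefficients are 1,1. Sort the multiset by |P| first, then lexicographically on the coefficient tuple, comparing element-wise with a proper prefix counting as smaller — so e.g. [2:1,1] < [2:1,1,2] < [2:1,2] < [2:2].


Primitive collections (15):

  P={1,6}:  v_{1} + v_{6} = 0  ⟹  sig = [2:]
  P={2,4}:  v_{2} + v_{4} = 0  ⟹  sig = [2:]
  P={7,8}:  v_{7} + v_{8} = 0  ⟹  sig = [2:]
  P={1,3}:  v_{1} + v_{3} = v_{7}  ⟹  sig = [2:1]
  P={2,7}:  v_{2} + v_{7} = v_{5}  ⟹  sig = [2:1]
  P={2,9}:  v_{2} + v_{9} = v_{3}  ⟹  sig = [2:1]
  P={3,4}:  v_{3} + v_{4} = v_{9}  ⟹  sig = [2:1]
  P={3,8}:  v_{3} + v_{8} = v_{6}  ⟹  sig = [2:1]
  P={4,5}:  v_{4} + v_{5} = v_{7}  ⟹  sig = [2:1]
  P={5,8}:  v_{5} + v_{8} = v_{2}  ⟹  sig = [2:1]
  P={6,7}:  v_{6} + v_{7} = v_{3}  ⟹  sig = [2:1]
  P={1,9}:  v_{1} + v_{9} = v_{4} + v_{7}  ⟹  sig = [2:1,1]
  P={2,3}:  v_{2} + v_{3} = v_{5} + v_{6}  ⟹  sig = [2:1,1]
  P={5,9}:  v_{5} + v_{9} = v_{3} + v_{7}  ⟹  sig = [2:1,1]
  P={8,9}:  v_{8} + v_{9} = v_{4} + v_{6}  ⟹  sig = [2:1,1]

Sorted signature multiset PRS(X):
    [2:]
    [2:]
    [2:]
    [2:1]
    [2:1]
    [2:1]
    [2:1]
    [2:1]
    [2:1]
    [2:1]
    [2:1]
    [2:1,1]
    [2:1,1]
    [2:1,1]
    [2:1,1]


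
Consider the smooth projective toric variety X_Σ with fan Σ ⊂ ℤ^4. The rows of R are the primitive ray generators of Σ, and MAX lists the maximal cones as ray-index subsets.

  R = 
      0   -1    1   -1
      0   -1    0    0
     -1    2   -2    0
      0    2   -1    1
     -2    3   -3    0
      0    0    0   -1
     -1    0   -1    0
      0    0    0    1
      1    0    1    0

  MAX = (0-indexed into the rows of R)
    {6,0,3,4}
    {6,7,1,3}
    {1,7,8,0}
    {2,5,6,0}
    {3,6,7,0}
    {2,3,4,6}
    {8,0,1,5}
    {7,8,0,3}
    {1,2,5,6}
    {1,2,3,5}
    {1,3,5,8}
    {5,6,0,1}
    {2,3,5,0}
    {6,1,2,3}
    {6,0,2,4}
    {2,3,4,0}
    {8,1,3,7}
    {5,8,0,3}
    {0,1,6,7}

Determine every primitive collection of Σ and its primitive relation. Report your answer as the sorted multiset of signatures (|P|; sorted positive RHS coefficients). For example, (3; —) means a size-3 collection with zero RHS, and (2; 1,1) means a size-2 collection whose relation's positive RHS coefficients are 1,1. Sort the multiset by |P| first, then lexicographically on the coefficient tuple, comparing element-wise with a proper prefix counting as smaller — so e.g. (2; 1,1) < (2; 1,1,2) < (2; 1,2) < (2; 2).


Minimal non-faces — 12 found among 9 rays, 19 max cones:

  {5,7}:  v_{5} + v_{7} = 0  →  sig = (2; —)
  {6,8}:  v_{6} + v_{8} = 0  →  sig = (2; —)
  {1,4}:  v_{1} + v_{4} = v_{2} + v_{6}  →  sig = (2; 1,1)
  {2,7}:  v_{2} + v_{7} = v_{3} + v_{6}  →  sig = (2; 1,1)
  {2,8}:  v_{2} + v_{8} = v_{3} + v_{5}  →  sig = (2; 1,1)
  {4,8}:  v_{4} + v_{8} = v_{0} + v_{2} + v_{3}  →  sig = (2; 1,1,1)
  {4,5}:  v_{4} + v_{5} = v_{0} + 2·v_{2}  →  sig = (2; 1,2)
  {4,7}:  v_{4} + v_{7} = v_{0} + 2·v_{3} + 2·v_{6}  →  sig = (2; 1,2,2)
  {0,1,3}:  v_{0} + v_{1} + v_{3} = 0  →  sig = (3; —)
  {3,5,6}:  v_{3} + v_{5} + v_{6} = v_{2}  →  sig = (3; 1)
  {0,1,2}:  v_{0} + v_{1} + v_{2} = v_{5} + v_{6}  →  sig = (3; 1,1)
  {0,2,3,6}:  v_{0} + v_{2} + v_{3} + v_{6} = v_{4}  →  sig = (4; 1)

Hence PRS(X_Σ) =
{ (2; —) ×2,  (2; 1,1) ×3,  (2; 1,1,1),  (2; 1,2),  (2; 1,2,2),  (3; —),  (3; 1),  (3; 1,1),  (4; 1) }


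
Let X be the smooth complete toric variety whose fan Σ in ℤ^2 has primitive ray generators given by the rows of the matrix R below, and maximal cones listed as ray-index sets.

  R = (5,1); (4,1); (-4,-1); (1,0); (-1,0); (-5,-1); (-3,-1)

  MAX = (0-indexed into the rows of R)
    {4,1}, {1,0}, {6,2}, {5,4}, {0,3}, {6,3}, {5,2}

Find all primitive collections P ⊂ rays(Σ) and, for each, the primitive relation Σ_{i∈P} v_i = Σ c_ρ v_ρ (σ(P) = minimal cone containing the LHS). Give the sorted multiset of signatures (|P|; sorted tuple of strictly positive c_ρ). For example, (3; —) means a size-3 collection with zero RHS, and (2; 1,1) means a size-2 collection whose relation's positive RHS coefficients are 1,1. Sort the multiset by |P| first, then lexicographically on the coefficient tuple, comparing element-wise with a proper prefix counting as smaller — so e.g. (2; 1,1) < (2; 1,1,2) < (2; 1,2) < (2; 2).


Σ has 14 primitive collections:

  {0,5}:  v_{0} + v_{5} = 0  ⇒ sig = (2; —)
  {1,2}:  v_{1} + v_{2} = 0  ⇒ sig = (2; —)
  {3,4}:  v_{3} + v_{4} = 0  ⇒ sig = (2; —)
  {0,2}:  v_{0} + v_{2} = v_{3}  ⇒ sig = (2; 1)
  {0,4}:  v_{0} + v_{4} = v_{1}  ⇒ sig = (2; 1)
  {1,3}:  v_{1} + v_{3} = v_{0}  ⇒ sig = (2; 1)
  {1,5}:  v_{1} + v_{5} = v_{4}  ⇒ sig = (2; 1)
  {1,6}:  v_{1} + v_{6} = v_{3}  ⇒ sig = (2; 1)
  {2,3}:  v_{2} + v_{3} = v_{6}  ⇒ sig = (2; 1)
  {2,4}:  v_{2} + v_{4} = v_{5}  ⇒ sig = (2; 1)
  {3,5}:  v_{3} + v_{5} = v_{2}  ⇒ sig = (2; 1)
  {4,6}:  v_{4} + v_{6} = v_{2}  ⇒ sig = (2; 1)
  {0,6}:  v_{0} + v_{6} = 2·v_{3}  ⇒ sig = (2; 2)
  {5,6}:  v_{5} + v_{6} = 2·v_{2}  ⇒ sig = (2; 2)

so the primitive-relation signature multiset is
[(2; —), (2; —), (2; —), (2; 1), (2; 1), (2; 1), (2; 1), (2; 1), (2; 1), (2; 1), (2; 1), (2; 1), (2; 2), (2; 2)]
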